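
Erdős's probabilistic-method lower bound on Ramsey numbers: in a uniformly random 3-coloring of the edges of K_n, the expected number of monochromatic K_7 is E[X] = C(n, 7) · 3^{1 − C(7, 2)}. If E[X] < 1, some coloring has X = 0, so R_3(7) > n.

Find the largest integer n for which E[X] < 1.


We need C(n, 7) · 3^{1 − 21} < 1, i.e. C(n, 7) < 3^{21 − 1} = 3486784401.
Check values of n near the boundary:
  n = 78: C(78, 7) = 2641902120; 2641902120 < 3486784401? YES
  n = 79: C(79, 7) = 2898753715; 2898753715 < 3486784401? YES
  n = 80: C(80, 7) = 3176716400; 3176716400 < 3486784401? YES
  n = 81: C(81, 7) = 3477216600; 3477216600 < 3486784401? YES
  n = 82: C(82, 7) = 3801756816; 3801756816 < 3486784401? NO
The largest n with C(n, 7) < 3486784401 is n = 81 (where E[X] = 42928600/43046721 ≈ 0.99726). Hence R_3(7) > 81, i.e. R_3(7) ≥ 82.

Largest n = 81; hence R_3(7) > 81.


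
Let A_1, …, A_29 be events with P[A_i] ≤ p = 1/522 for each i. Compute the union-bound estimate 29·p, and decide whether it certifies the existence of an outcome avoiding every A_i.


Union bound: P[∪_{i=1}^{29} A_i] ≤ Σ_i P[A_i] ≤ 29·p = 29·(1/522) = 1/18.
Numerically: 1/18 ≈ 0.055556.
Is 1/18 < 1? YES.
Since P[∪ A_i] ≤ 1/18 < 1, the complement has P[∩ A_i^c] ≥ 1 − 1/18 = 17/18 > 0, so some outcome avoids every A_i.

29·p = 1/18 ≈ 0.055556; existence CERTIFIED by the union bound.


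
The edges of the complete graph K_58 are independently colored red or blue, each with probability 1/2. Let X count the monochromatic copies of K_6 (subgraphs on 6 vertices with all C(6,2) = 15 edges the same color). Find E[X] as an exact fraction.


Let X = Σ_S X_S over the C(58, 6) = 40475358 subsets S of size 6, where X_S = 1 if the K_6 on S is monochromatic.
For a fixed S, the K_6 on S has C(6, 2) = 15 edges. P[all 15 edges red] = (1/2)^15, and likewise for blue, so P[monochromatic] = 2·(1/2)^15 = 2^{1 − 15} = 1/16384.
By linearity of expectation: E[X] = C(58, 6) · 2^{1 − 15} = 40475358 · 1/16384 = 20237679/8192.
Numerically: E[X] ≈ 2470.420.

E[X] = C(58,6)·2^(1−C(6,2)) = 20237679/8192 ≈ 2470.420.


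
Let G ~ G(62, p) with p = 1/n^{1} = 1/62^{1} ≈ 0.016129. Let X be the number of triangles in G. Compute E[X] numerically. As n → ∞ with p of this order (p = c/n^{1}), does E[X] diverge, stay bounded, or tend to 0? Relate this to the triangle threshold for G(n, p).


Number of potential triangles: C(62, 3) = 37820.
Each occurs with probability p³ ≈ (0.016129)³ ≈ 4.1958981e-06.
By linearity: E[X] = C(62, 3)·p³ ≈ 37820 · 4.1958981e-06 ≈ 0.15869.
Here α = 1, so p = 1/n is exactly at the triangle threshold p ~ 1/n. Asymptotically E[X] → c³/6 = 1³/6 = 1/6 ≈ 0.16667, a bounded constant. In this regime the triangle count is asymptotically Poisson(c³/6).

E[X] ≈ 0.15869; in regime p = Θ(1/n^{1}) E[X] stays bounded (at the triangle threshold p ~ 1/n).


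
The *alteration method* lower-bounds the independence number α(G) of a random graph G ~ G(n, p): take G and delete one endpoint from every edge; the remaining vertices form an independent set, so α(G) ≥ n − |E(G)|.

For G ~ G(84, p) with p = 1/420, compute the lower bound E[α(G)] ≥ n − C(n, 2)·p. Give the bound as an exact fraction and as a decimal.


E[|E(G)|] = C(84, 2)·p = 3486 · (1/420) = 83/10.
E[α(G)] ≥ n − E[|E(G)|] = 84 − 83/10 = 757/10.
Numerically: ≈ 75.700000.
(This is only a lower bound; the true E[α(G)] may be larger.)

E[α(G)] ≥ 757/10 ≈ 75.700000.


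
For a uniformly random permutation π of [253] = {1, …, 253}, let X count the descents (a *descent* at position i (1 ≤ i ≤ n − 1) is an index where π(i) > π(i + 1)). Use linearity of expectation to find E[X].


Write X = Σ X_I over i = 1, …, 252, with X_I the indicator of one descent.
There are 252 indicators.
For each fixed i, the pair (π(i), π(i+1)) is a uniformly random ordered pair of distinct values from {1, …, 253}; by symmetry P[π(i) > π(i+1)] = 1/2.
By linearity: E[X] = 252 · (1/2) = (253 − 1) · (1/2) = 126 ≈ 126.0000.

E[X] = 126 = 126.0000.


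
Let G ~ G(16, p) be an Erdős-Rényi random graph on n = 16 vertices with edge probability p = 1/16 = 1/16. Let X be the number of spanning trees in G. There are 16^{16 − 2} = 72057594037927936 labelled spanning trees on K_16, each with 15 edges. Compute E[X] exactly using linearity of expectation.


K_16 has 16^{16 − 2} = 72057594037927936 labelled spanning trees.
For each such spanning tree H, let X_H = 1 if all 15 edges of H are present in G. Then P[X_H = 1] = p^{15} = (1/16)^{15} = 1/1152921504606846976.
By linearity: E[X] = Σ_H E[X_H] = 72057594037927936 · p^{15} = 72057594037927936 · 1/1152921504606846976 = 1/16.
Numerically: E[X] ≈ 0.0625.

E[X] = 72057594037927936 · (1/16)^{15} = 1/16 ≈ 0.0625.


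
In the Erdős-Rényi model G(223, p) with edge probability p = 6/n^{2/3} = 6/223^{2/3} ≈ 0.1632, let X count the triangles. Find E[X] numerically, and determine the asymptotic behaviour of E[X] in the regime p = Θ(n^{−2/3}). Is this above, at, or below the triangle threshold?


Number of potential triangles: C(223, 3) = 1823471.
Each occurs with probability p³ ≈ (0.1632)³ ≈ 4.343542e-03.
By linearity: E[X] = C(223, 3)·p³ ≈ 1823471 · 4.343542e-03 ≈ 7920.3229.
Since α = 2/3 < 1, p = c/n^{2/3} ≫ 1/n is above the triangle threshold p ~ 1/n. Asymptotically E[X] ~ (c³/6)·n^{3(1−α)} = (6³/6)·n^{1} → ∞; triangles are abundant w.h.p.

E[X] ≈ 7920.3229; in regime p = Θ(1/n^{2/3}) E[X] diverges (above the triangle threshold p ~ 1/n).


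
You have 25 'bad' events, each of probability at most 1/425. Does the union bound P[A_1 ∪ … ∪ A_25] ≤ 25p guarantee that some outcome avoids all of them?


Union bound: P[∪_{i=1}^{25} A_i] ≤ Σ_i P[A_i] ≤ 25·p = 25·(1/425) = 1/17.
Numerically: 1/17 ≈ 0.0588235.
Is 1/17 < 1? YES.
Since P[∪ A_i] ≤ 1/17 < 1, the complement has P[∩ A_i^c] ≥ 1 − 1/17 = 16/17 > 0, so some outcome avoids every A_i.

25·p = 1/17 ≈ 0.0588235; existence CERTIFIED by the union bound.


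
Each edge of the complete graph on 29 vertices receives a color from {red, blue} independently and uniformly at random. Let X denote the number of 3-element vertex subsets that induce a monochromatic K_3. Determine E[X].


Let X = Σ_S X_S over the C(29, 3) = 3654 subsets S of size 3, where X_S = 1 if the K_3 on S is monochromatic.
For a fixed S, the K_3 on S has C(3, 2) = 3 edges. P[all 3 edges red] = (1/2)^3, and likewise for blue, so P[monochromatic] = 2·(1/2)^3 = 2^{1 − 3} = 1/4.
By linearity: E[X] = C(29, 3) · 2^{1 − 3} = 3654 · 1/4 = 1827/2.
Numerically: E[X] ≈ 913.50000.

E[X] = C(29,3)·2^(1−C(3,2)) = 1827/2 ≈ 913.50000.


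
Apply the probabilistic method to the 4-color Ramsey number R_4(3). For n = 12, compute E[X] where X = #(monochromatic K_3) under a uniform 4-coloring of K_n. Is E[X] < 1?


E[X] = C(12, 3) · 4^{1 − 3} = 220 · 4^{−2} = 220/16.
As a reduced fraction: E[X] = 55/4 ≈ 13.7500.
Is E[X] < 1? NO.
Since E[X] ≥ 1, the first-moment bound is inconclusive at n = 12; it does NOT by itself certify R_4(3) > 12.

E[X] = 55/4 ≈ 13.7500; E[X] ≥ 1; first-moment method inconclusive here.


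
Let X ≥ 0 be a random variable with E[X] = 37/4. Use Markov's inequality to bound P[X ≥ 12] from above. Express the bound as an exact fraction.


μ = E[X] = 37/4, a = 12.
Markov: P[X ≥ 12] ≤ μ/a = (37/4)/12 = 37/48.
Numerically: ≈ 0.771.
(Since a = 12 > μ = 9.250, the bound 37/48 is < 1 and informative.)

P[X ≥ 12] ≤ 37/48 ≈ 0.771.


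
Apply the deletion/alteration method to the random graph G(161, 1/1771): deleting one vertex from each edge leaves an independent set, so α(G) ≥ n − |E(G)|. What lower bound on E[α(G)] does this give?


E[|E(G)|] = C(161, 2)·p = 12880 · (1/1771) = 80/11.
E[α(G)] ≥ n − E[|E(G)|] = 161 − 80/11 = 1691/11.
Numerically: ≈ 153.727.
(This is only a lower bound; the true E[α(G)] may be larger.)

E[α(G)] ≥ 1691/11 ≈ 153.727.


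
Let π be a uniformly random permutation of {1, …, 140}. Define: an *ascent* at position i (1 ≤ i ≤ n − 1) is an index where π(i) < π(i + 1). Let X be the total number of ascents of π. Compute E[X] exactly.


Write X = Σ X_I over i = 1, …, 139, with X_I the indicator of one ascent.
There are 139 indicators.
For each fixed i, the pair (π(i), π(i+1)) is a uniformly random ordered pair of distinct values from {1, …, 140}; by symmetry P[π(i) < π(i+1)] = 1/2.
By linearity: E[X] = 139 · (1/2) = (140 − 1) · (1/2) = 139/2 ≈ 69.5000.

E[X] = 139/2 = 69.5000.


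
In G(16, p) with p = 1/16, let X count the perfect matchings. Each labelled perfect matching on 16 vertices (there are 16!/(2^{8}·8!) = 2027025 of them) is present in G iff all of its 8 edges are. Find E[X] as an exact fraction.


K_16 has 16!/(2^{8}·8!) = 2027025 labelled perfect matchings.
For each such perfect matching H, let X_H = 1 if all 8 edges of H are present in G. Then P[X_H = 1] = p^{8} = (1/16)^{8} = 1/4294967296.
By linearity: E[X] = Σ_H E[X_H] = 2027025 · p^{8} = 2027025 · 1/4294967296 = 2027025/4294967296.
Numerically: E[X] ≈ 0.000472.

E[X] = 2027025 · (1/16)^{8} = 2027025/4294967296 ≈ 0.000472.


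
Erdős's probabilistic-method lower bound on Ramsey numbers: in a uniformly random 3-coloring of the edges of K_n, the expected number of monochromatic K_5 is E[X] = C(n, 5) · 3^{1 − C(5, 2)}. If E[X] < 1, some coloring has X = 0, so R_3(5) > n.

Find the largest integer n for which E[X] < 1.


We need C(n, 5) · 3^{1 − 10} < 1, i.e. C(n, 5) < 3^{10 − 1} = 19683.
Check values of n near the boundary:
  n = 19: C(19, 5) = 11628; 11628 < 19683? YES
  n = 20: C(20, 5) = 15504; 15504 < 19683? YES
  n = 21: C(21, 5) = 20349; 20349 < 19683? NO
The largest n with C(n, 5) < 19683 is n = 20 (where E[X] = 5168/6561 ≈ 0.788). Hence R_3(5) > 20, i.e. R_3(5) ≥ 21.

Largest n = 20; hence R_3(5) > 20.


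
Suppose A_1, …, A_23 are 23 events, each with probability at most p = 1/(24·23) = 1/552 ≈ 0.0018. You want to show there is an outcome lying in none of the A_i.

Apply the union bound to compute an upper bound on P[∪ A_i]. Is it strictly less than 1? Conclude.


Union bound: P[∪_{i=1}^{23} A_i] ≤ Σ_i P[A_i] ≤ 23·p = 23·(1/552) = 1/24.
Numerically: 1/24 ≈ 0.0417.
Is 1/24 < 1? YES.
Since P[∪ A_i] ≤ 1/24 < 1, the complement has P[∩ A_i^c] ≥ 1 − 1/24 = 23/24 > 0, so some outcome avoids every A_i.

23·p = 1/24 ≈ 0.0417; existence CERTIFIED by the union bound.


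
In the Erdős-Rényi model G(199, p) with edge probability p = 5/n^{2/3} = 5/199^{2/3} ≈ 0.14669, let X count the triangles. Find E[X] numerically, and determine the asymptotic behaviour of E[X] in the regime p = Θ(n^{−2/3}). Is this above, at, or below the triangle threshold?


Number of potential triangles: C(199, 3) = 1293699.
Each occurs with probability p³ ≈ (0.14669)³ ≈ 3.1564859e-03.
By linearity: E[X] = C(199, 3)·p³ ≈ 1293699 · 3.1564859e-03 ≈ 4083.54271.
Since α = 2/3 < 1, p = c/n^{2/3} ≫ 1/n is above the triangle threshold p ~ 1/n. Asymptotically E[X] ~ (c³/6)·n^{3(1−α)} = (5³/6)·n^{1} → ∞; triangles are abundant w.h.p.

E[X] ≈ 4083.54271; in regime p = Θ(1/n^{2/3}) E[X] diverges (above the triangle threshold p ~ 1/n).


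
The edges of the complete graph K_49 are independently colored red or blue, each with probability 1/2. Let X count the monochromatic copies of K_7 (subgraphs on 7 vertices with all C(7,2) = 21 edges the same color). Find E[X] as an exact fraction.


Let X = Σ_S X_S over the C(49, 7) = 85900584 subsets S of size 7, where X_S = 1 if the K_7 on S is monochromatic.
For a fixed S, the K_7 on S has C(7, 2) = 21 edges. P[all 21 edges red] = (1/2)^21, and likewise for blue, so P[monochromatic] = 2·(1/2)^21 = 2^{1 − 21} = 1/1048576.
By linearity: E[X] = C(49, 7) · 2^{1 − 21} = 85900584 · 1/1048576 = 10737573/131072.
Numerically: E[X] ≈ 81.9212.

E[X] = C(49,7)·2^(1−C(7,2)) = 10737573/131072 ≈ 81.9212.


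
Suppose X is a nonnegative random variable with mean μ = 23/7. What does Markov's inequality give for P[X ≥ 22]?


μ = E[X] = 23/7, a = 22.
Markov: P[X ≥ 22] ≤ μ/a = (23/7)/22 = 23/154.
Numerically: ≈ 0.1494.
(Since a = 22 > μ = 3.2857, the bound 23/154 is < 1 and informative.)

P[X ≥ 22] ≤ 23/154 ≈ 0.1494.


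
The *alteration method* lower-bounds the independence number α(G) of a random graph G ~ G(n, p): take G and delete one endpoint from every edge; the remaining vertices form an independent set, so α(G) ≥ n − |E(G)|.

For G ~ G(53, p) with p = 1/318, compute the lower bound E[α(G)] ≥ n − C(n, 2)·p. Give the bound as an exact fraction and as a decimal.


E[|E(G)|] = C(53, 2)·p = 1378 · (1/318) = 13/3.
E[α(G)] ≥ n − E[|E(G)|] = 53 − 13/3 = 146/3.
Numerically: ≈ 48.66667.
(This is only a lower bound; the true E[α(G)] may be larger.)

E[α(G)] ≥ 146/3 ≈ 48.66667.


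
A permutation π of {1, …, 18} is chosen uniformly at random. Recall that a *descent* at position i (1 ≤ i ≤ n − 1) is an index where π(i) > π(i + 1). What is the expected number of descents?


Write X = Σ X_I over i = 1, …, 17, with X_I the indicator of one descent.
There are 17 indicators.
For each fixed i, the pair (π(i), π(i+1)) is a uniformly random ordered pair of distinct values from {1, …, 18}; by symmetry P[π(i) > π(i+1)] = 1/2.
By linearity: E[X] = 17 · (1/2) = (18 − 1) · (1/2) = 17/2 ≈ 8.50000.

E[X] = 17/2 = 8.50000.


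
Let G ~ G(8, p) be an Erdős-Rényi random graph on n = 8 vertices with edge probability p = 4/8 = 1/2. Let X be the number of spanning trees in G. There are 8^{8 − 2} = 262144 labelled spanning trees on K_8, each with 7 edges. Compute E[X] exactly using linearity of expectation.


K_8 has 8^{8 − 2} = 262144 labelled spanning trees.
For each such spanning tree H, let X_H = 1 if all 7 edges of H are present in G. Then P[X_H = 1] = p^{7} = (1/2)^{7} = 1/128.
By linearity: E[X] = Σ_H E[X_H] = 262144 · p^{7} = 262144 · 1/128 = 2048.
Numerically: E[X] ≈ 2048.

E[X] = 262144 · (1/2)^{7} = 2048 ≈ 2048.


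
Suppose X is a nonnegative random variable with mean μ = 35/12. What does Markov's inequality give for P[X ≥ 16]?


μ = E[X] = 35/12, a = 16.
Markov: P[X ≥ 16] ≤ μ/a = (35/12)/16 = 35/192.
Numerically: ≈ 0.1823.
(Since a = 16 > μ = 2.9167, the bound 35/192 is < 1 and informative.)

P[X ≥ 16] ≤ 35/192 ≈ 0.1823.


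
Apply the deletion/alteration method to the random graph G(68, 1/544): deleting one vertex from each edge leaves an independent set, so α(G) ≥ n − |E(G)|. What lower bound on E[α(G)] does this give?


E[|E(G)|] = C(68, 2)·p = 2278 · (1/544) = 67/16.
E[α(G)] ≥ n − E[|E(G)|] = 68 − 67/16 = 1021/16.
Numerically: ≈ 63.812500.
(This is only a lower bound; the true E[α(G)] may be larger.)

E[α(G)] ≥ 1021/16 ≈ 63.812500.


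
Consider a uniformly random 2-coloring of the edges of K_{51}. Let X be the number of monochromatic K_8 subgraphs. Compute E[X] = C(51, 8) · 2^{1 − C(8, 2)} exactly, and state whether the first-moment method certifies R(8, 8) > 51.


E[X] = C(51, 8) · 2^{1 − 28} = 636763050 · 2^{−27} = 636763050/134217728.
As a reduced fraction: E[X] = 318381525/67108864 ≈ 4.744254.
Is E[X] < 1? NO.
Since E[X] ≥ 1, the first-moment bound is inconclusive at n = 51; it does NOT by itself certify R(8, 8) > 51.

E[X] = 318381525/67108864 ≈ 4.744254; E[X] ≥ 1; first-moment method inconclusive here.


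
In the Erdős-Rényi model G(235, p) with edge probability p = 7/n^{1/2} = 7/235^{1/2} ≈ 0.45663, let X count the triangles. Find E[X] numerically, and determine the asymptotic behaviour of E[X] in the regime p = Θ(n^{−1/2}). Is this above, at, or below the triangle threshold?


Number of potential triangles: C(235, 3) = 2135445.
Each occurs with probability p³ ≈ (0.45663)³ ≈ 9.5212140e-02.
By linearity: E[X] = C(235, 3)·p³ ≈ 2135445 · 9.5212140e-02 ≈ 203320.28835.
Since α = 1/2 < 1, p = c/n^{1/2} ≫ 1/n is above the triangle threshold p ~ 1/n. Asymptotically E[X] ~ (c³/6)·n^{3(1−α)} = (7³/6)·n^{1.5} → ∞; triangles are abundant w.h.p.

E[X] ≈ 203320.28835; in regime p = Θ(1/n^{1/2}) E[X] diverges (above the triangle threshold p ~ 1/n).


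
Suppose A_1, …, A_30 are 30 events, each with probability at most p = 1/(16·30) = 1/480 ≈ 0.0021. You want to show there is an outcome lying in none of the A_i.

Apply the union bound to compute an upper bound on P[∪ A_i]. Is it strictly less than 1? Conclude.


Union bound: P[∪_{i=1}^{30} A_i] ≤ Σ_i P[A_i] ≤ 30·p = 30·(1/480) = 1/16.
Numerically: 1/16 ≈ 0.0625.
Is 1/16 < 1? YES.
Since P[∪ A_i] ≤ 1/16 < 1, the complement has P[∩ A_i^c] ≥ 1 − 1/16 = 15/16 > 0, so some outcome avoids every A_i.

30·p = 1/16 ≈ 0.0625; existence CERTIFIED by the union bound.


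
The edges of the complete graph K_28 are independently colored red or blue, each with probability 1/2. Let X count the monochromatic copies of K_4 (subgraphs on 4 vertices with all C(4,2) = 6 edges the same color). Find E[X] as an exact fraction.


Let X = Σ_S X_S over the C(28, 4) = 20475 subsets S of size 4, where X_S = 1 if the K_4 on S is monochromatic.
For a fixed S, the K_4 on S has C(4, 2) = 6 edges. P[all 6 edges red] = (1/2)^6, and likewise for blue, so P[monochromatic] = 2·(1/2)^6 = 2^{1 − 6} = 1/32.
Summing: E[X] = C(28, 4) · 2^{1 − 6} = 20475 · 1/32 = 20475/32.
Numerically: E[X] ≈ 639.84375.

E[X] = C(28,4)·2^(1−C(4,2)) = 20475/32 ≈ 639.84375.


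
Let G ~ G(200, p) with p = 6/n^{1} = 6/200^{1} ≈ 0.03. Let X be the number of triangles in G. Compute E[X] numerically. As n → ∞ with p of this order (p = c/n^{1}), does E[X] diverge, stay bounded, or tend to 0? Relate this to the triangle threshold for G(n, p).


Number of potential triangles: C(200, 3) = 1313400.
Each occurs with probability p³ ≈ (0.03)³ ≈ 2.70000e-05.
By linearity: E[X] = C(200, 3)·p³ ≈ 1313400 · 2.70000e-05 ≈ 35.462.
Here α = 1, so p = 6/n is exactly at the triangle threshold p ~ 1/n. Asymptotically E[X] → c³/6 = 6³/6 = 36 ≈ 36.000, a bounded constant. In this regime the triangle count is asymptotically Poisson(c³/6).

E[X] ≈ 35.462; in regime p = Θ(1/n^{1}) E[X] stays bounded (at the triangle threshold p ~ 1/n).


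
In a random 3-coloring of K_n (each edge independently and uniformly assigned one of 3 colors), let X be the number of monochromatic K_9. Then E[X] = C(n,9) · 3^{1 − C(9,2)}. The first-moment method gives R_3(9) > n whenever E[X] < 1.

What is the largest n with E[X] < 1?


We need C(n, 9) · 3^{1 − 36} < 1, i.e. C(n, 9) < 3^{36 − 1} = 50031545098999707.
Check values of n near the boundary:
  n = 295: C(295, 9) = 41221140106119260; 41221140106119260 < 50031545098999707? YES
  n = 296: C(296, 9) = 42513789098994080; 42513789098994080 < 50031545098999707? YES
  n = 297: C(297, 9) = 43842345008337645; 43842345008337645 < 50031545098999707? YES
  n = 298: C(298, 9) = 45207677551849890; 45207677551849890 < 50031545098999707? YES
  n = 299: C(299, 9) = 46610674441390059; 46610674441390059 < 50031545098999707? YES
  n = 300: C(300, 9) = 48052241692154700; 48052241692154700 < 50031545098999707? YES
  n = 301: C(301, 9) = 49533303936090975; 49533303936090975 < 50031545098999707? YES
  n = 302: C(302, 9) = 51054804739588650; 51054804739588650 < 50031545098999707? NO
  n = 303: C(303, 9) = 52617706925494425; 52617706925494425 < 50031545098999707? NO
  n = 304: C(304, 9) = 54222992899492560; 54222992899492560 < 50031545098999707? NO
The largest n with C(n, 9) < 50031545098999707 is n = 301 (where E[X] = 16511101312030325/16677181699666569 ≈ 0.990041). Hence R_3(9) > 301, i.e. R_3(9) ≥ 302.

Largest n = 301; hence R_3(9) > 301.


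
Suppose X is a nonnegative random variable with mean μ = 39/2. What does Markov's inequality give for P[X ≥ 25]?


μ = E[X] = 39/2, a = 25.
Markov: P[X ≥ 25] ≤ μ/a = (39/2)/25 = 39/50.
Numerically: ≈ 0.7800.
(Since a = 25 > μ = 19.5000, the bound 39/50 is < 1 and informative.)

P[X ≥ 25] ≤ 39/50 ≈ 0.7800.


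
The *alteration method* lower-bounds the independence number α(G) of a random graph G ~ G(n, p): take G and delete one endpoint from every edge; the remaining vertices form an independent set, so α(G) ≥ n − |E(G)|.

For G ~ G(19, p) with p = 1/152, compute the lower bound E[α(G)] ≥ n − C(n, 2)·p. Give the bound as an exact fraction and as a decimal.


E[|E(G)|] = C(19, 2)·p = 171 · (1/152) = 9/8.
E[α(G)] ≥ n − E[|E(G)|] = 19 − 9/8 = 143/8.
Numerically: ≈ 17.875000.
(This is only a lower bound; the true E[α(G)] may be larger.)

E[α(G)] ≥ 143/8 ≈ 17.875000.


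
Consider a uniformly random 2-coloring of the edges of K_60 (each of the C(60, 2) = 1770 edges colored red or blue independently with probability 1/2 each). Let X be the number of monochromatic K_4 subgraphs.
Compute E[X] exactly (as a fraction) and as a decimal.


Let X = Σ_S X_S over the C(60, 4) = 487635 subsets S of size 4, where X_S = 1 if the K_4 on S is monochromatic.
For a fixed S, the K_4 on S has C(4, 2) = 6 edges. P[all 6 edges red] = (1/2)^6, and likewise for blue, so P[monochromatic] = 2·(1/2)^6 = 2^{1 − 6} = 1/32.
Summing: E[X] = C(60, 4) · 2^{1 − 6} = 487635 · 1/32 = 487635/32.
Numerically: E[X] ≈ 15238.593750.

E[X] = C(60,4)·2^(1−C(4,2)) = 487635/32 ≈ 15238.593750.


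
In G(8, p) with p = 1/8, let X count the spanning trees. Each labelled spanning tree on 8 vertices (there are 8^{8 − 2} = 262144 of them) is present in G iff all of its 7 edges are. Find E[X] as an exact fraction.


K_8 has 8^{8 − 2} = 262144 labelled spanning trees.
For each such spanning tree H, let X_H = 1 if all 7 edges of H are present in G. Then P[X_H = 1] = p^{7} = (1/8)^{7} = 1/2097152.
Summing the indicators: E[X] = Σ_H E[X_H] = 262144 · p^{7} = 262144 · 1/2097152 = 1/8.
Numerically: E[X] ≈ 0.125.

E[X] = 262144 · (1/8)^{7} = 1/8 ≈ 0.125.


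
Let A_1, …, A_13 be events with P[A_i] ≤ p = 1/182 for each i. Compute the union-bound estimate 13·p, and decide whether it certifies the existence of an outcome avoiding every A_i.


Union bound: P[∪_{i=1}^{13} A_i] ≤ Σ_i P[A_i] ≤ 13·p = 13·(1/182) = 1/14.
Numerically: 1/14 ≈ 0.071429.
Is 1/14 < 1? YES.
Since P[∪ A_i] ≤ 1/14 < 1, the complement has P[∩ A_i^c] ≥ 1 − 1/14 = 13/14 > 0, so some outcome avoids every A_i.

13·p = 1/14 ≈ 0.071429; existence CERTIFIED by the union bound.


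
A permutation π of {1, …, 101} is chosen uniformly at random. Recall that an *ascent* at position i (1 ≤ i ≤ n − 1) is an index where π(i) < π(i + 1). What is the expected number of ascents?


Write X = Σ X_I over i = 1, …, 100, with X_I the indicator of one ascent.
There are 100 indicators.
For each fixed i, the pair (π(i), π(i+1)) is a uniformly random ordered pair of distinct values from {1, …, 101}; by symmetry P[π(i) < π(i+1)] = 1/2.
By linearity: E[X] = 100 · (1/2) = (101 − 1) · (1/2) = 50 ≈ 50.000000.

E[X] = 50 = 50.000000.


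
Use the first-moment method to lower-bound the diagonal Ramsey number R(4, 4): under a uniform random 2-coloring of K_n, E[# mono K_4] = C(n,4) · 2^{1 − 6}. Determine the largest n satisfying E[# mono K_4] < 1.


We need C(n, 4) · 2^{1 − 6} < 1, i.e. C(n, 4) < 2^{6 − 1} = 32.
Check values of n near the boundary:
  n = 4: C(4, 4) = 1; 1 < 32? YES
  n = 5: C(5, 4) = 5; 5 < 32? YES
  n = 6: C(6, 4) = 15; 15 < 32? YES
  n = 7: C(7, 4) = 35; 35 < 32? NO
The largest n with C(n, 4) < 32 is n = 6 (where E[X] = 15/32 ≈ 0.46875). Hence R(4, 4) > 6, i.e. R(4, 4) ≥ 7.

Largest n = 6; hence R(4, 4) > 6.


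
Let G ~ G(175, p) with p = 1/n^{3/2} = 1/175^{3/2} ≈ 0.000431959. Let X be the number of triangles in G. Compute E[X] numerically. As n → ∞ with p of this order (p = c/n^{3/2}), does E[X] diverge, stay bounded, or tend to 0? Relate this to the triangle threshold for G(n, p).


Number of potential triangles: C(175, 3) = 877975.
Each occurs with probability p³ ≈ (0.000431959)³ ≈ 8.05988381e-11.
By linearity: E[X] = C(175, 3)·p³ ≈ 877975 · 8.05988381e-11 ≈ 0.000071.
Since α = 3/2 > 1, p = c/n^{3/2} = o(1/n) is below the triangle threshold p ~ 1/n. Asymptotically E[X] ~ (c³/6)·n^{3(1−α)} = (1³/6)·n^{-1.5} → 0, so by Markov's inequality G has no triangles w.h.p.

E[X] ≈ 0.000071; in regime p = Θ(1/n^{3/2}) E[X] tends to 0 (below the triangle threshold p ~ 1/n).


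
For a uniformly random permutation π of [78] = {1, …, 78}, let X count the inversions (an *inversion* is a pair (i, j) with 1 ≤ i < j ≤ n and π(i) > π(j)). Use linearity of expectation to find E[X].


Write X = Σ X_I over the C(78, 2) = 3003 pairs i < j, with X_I the indicator of one inversion.
There are 3003 indicators.
For each fixed pair i < j, the values π(i) and π(j) are two distinct elements of {1, …, 78} in uniformly random order; by symmetry P[π(i) > π(j)] = 1/2.
By linearity: E[X] = 3003 · (1/2) = C(78, 2) · (1/2) = 3003/2 = 3003/2 ≈ 1501.5000.

E[X] = 3003/2 = 1501.5000.


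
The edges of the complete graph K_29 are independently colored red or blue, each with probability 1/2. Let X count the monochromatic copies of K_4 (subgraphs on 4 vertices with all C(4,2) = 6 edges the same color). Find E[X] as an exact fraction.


Let X = Σ_S X_S over the C(29, 4) = 23751 subsets S of size 4, where X_S = 1 if the K_4 on S is monochromatic.
For a fixed S, the K_4 on S has C(4, 2) = 6 edges. P[all 6 edges red] = (1/2)^6, and likewise for blue, so P[monochromatic] = 2·(1/2)^6 = 2^{1 − 6} = 1/32.
Summing: E[X] = C(29, 4) · 2^{1 − 6} = 23751 · 1/32 = 23751/32.
Numerically: E[X] ≈ 742.21875.

E[X] = C(29,4)·2^(1−C(4,2)) = 23751/32 ≈ 742.21875.


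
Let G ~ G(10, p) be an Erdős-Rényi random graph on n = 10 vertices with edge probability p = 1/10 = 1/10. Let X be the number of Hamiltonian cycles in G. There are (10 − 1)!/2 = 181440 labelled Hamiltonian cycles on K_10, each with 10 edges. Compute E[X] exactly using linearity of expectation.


K_10 has (10 − 1)!/2 = 181440 labelled Hamiltonian cycles.
For each such Hamiltonian cycle H, let X_H = 1 if all 10 edges of H are present in G. Then P[X_H = 1] = p^{10} = (1/10)^{10} = 1/10000000000.
Summing the indicators: E[X] = Σ_H E[X_H] = 181440 · p^{10} = 181440 · 1/10000000000 = 567/31250000.
Numerically: E[X] ≈ 1.814e-05.

E[X] = 181440 · (1/10)^{10} = 567/31250000 ≈ 1.814e-05.


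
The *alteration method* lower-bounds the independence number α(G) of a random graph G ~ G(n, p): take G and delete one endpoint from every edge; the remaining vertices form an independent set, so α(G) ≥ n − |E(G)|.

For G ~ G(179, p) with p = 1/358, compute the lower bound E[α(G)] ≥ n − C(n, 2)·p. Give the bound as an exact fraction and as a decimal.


E[|E(G)|] = C(179, 2)·p = 15931 · (1/358) = 89/2.
E[α(G)] ≥ n − E[|E(G)|] = 179 − 89/2 = 269/2.
Numerically: ≈ 134.50000.
(This is only a lower bound; the true E[α(G)] may be larger.)

E[α(G)] ≥ 269/2 ≈ 134.50000.


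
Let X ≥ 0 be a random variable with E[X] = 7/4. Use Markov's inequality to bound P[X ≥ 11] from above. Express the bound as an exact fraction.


μ = E[X] = 7/4, a = 11.
Markov: P[X ≥ 11] ≤ μ/a = (7/4)/11 = 7/44.
Numerically: ≈ 0.159091.
(Since a = 11 > μ = 1.750000, the bound 7/44 is < 1 and informative.)

P[X ≥ 11] ≤ 7/44 ≈ 0.159091.


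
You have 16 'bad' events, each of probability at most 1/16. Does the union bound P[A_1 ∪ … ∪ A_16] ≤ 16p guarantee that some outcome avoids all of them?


Union bound: P[∪_{i=1}^{16} A_i] ≤ Σ_i P[A_i] ≤ 16·p = 16·(1/16) = 1.
Numerically: 1 ≈ 1.0000.
Is 1 < 1? NO.
Since the bound 1 is ≥ 1, the union bound is uninformative here; it does NOT by itself certify existence.

16·p = 1 ≈ 1.0000; existence NOT certified by the union bound.


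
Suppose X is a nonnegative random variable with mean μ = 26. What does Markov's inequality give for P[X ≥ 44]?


μ = E[X] = 26, a = 44.
Markov: P[X ≥ 44] ≤ μ/a = (26)/44 = 13/22.
Numerically: ≈ 0.5909.
(Since a = 44 > μ = 26.0000, the bound 13/22 is < 1 and informative.)

P[X ≥ 44] ≤ 13/22 ≈ 0.5909.


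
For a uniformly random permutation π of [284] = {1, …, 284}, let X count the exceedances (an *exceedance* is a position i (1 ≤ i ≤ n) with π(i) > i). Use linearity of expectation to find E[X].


Write X = Σ_{i=1}^{284} X_i, where X_i = 1_{π(i) > i}.
For each fixed i, π(i) is uniform over {1, …, 284} (marginal of a uniform permutation), so P[π(i) > i] = (n − i)/n. Summing: Σ_{i=1}^{284} (n − i)/n = (0 + 1 + … + 283)/284 = 284(284 − 1)/(2·284) = (284 − 1)/2.
Hence E[X] = Σ_{i=1}^{284} (284 − i)/284 = 283/2 ≈ 141.500000.

E[X] = 283/2 = 141.500000.


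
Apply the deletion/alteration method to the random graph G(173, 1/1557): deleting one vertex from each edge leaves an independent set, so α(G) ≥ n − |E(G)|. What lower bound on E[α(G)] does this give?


E[|E(G)|] = C(173, 2)·p = 14878 · (1/1557) = 86/9.
E[α(G)] ≥ n − E[|E(G)|] = 173 − 86/9 = 1471/9.
Numerically: ≈ 163.4444.
(This is only a lower bound; the true E[α(G)] may be larger.)

E[α(G)] ≥ 1471/9 ≈ 163.4444.


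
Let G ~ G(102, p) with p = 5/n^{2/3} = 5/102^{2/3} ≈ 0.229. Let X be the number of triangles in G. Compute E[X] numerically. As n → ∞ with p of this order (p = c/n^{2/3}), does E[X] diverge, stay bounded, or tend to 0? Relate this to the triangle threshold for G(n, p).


Number of potential triangles: C(102, 3) = 171700.
Each occurs with probability p³ ≈ (0.229)³ ≈ 1.20146e-02.
By linearity: E[X] = C(102, 3)·p³ ≈ 171700 · 1.20146e-02 ≈ 2062.908.
Since α = 2/3 < 1, p = c/n^{2/3} ≫ 1/n is above the triangle threshold p ~ 1/n. Asymptotically E[X] ~ (c³/6)·n^{3(1−α)} = (5³/6)·n^{1} → ∞; triangles are abundant w.h.p.

E[X] ≈ 2062.908; in regime p = Θ(1/n^{2/3}) E[X] diverges (above the triangle threshold p ~ 1/n).


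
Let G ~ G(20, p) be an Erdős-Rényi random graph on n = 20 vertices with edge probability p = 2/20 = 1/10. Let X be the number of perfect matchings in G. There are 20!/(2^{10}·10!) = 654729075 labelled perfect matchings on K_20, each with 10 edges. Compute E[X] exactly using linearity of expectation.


K_20 has 20!/(2^{10}·10!) = 654729075 labelled perfect matchings.
For each such perfect matching H, let X_H = 1 if all 10 edges of H are present in G. Then P[X_H = 1] = p^{10} = (1/10)^{10} = 1/10000000000.
By linearity of expectation: E[X] = Σ_H E[X_H] = 654729075 · p^{10} = 654729075 · 1/10000000000 = 26189163/400000000.
Numerically: E[X] ≈ 0.0654729.

E[X] = 654729075 · (1/10)^{10} = 26189163/400000000 ≈ 0.0654729.


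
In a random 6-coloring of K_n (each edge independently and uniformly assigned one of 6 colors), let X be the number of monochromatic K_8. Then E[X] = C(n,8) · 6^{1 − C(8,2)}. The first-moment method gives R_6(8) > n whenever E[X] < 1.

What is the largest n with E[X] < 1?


We need C(n, 8) · 6^{1 − 28} < 1, i.e. C(n, 8) < 6^{28 − 1} = 1023490369077469249536.
Check values of n near the boundary:
  n = 1592: C(1592, 8) = 1005480414540892933435; 1005480414540892933435 < 1023490369077469249536? YES
  n = 1593: C(1593, 8) = 1010555394551193970323; 1010555394551193970323 < 1023490369077469249536? YES
  n = 1594: C(1594, 8) = 1015652773590544255167; 1015652773590544255167 < 1023490369077469249536? YES
  n = 1595: C(1595, 8) = 1020772636343363633895; 1020772636343363633895 < 1023490369077469249536? YES
  n = 1596: C(1596, 8) = 1025915067760710553965; 1025915067760710553965 < 1023490369077469249536? NO
  n = 1597: C(1597, 8) = 1031080153060953275445; 1031080153060953275445 < 1023490369077469249536? NO
  n = 1598: C(1598, 8) = 1036267977730442348529; 1036267977730442348529 < 1023490369077469249536? NO
The largest n with C(n, 8) < 1023490369077469249536 is n = 1595 (where E[X] = 113419181815929292655/113721152119718805504 ≈ 0.9973). Hence R_6(8) > 1595, i.e. R_6(8) ≥ 1596.

Largest n = 1595; hence R_6(8) > 1595.


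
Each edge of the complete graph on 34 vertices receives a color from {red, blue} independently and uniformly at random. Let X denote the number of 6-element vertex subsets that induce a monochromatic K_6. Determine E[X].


Let X = Σ_S X_S over the C(34, 6) = 1344904 subsets S of size 6, where X_S = 1 if the K_6 on S is monochromatic.
For a fixed S, the K_6 on S has C(6, 2) = 15 edges. P[all 15 edges red] = (1/2)^15, and likewise for blue, so P[monochromatic] = 2·(1/2)^15 = 2^{1 − 15} = 1/16384.
By linearity: E[X] = C(34, 6) · 2^{1 − 15} = 1344904 · 1/16384 = 168113/2048.
Numerically: E[X] ≈ 82.0864.

E[X] = C(34,6)·2^(1−C(6,2)) = 168113/2048 ≈ 82.0864.


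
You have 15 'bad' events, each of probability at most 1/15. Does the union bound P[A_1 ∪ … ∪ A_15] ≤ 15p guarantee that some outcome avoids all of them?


Union bound: P[∪_{i=1}^{15} A_i] ≤ Σ_i P[A_i] ≤ 15·p = 15·(1/15) = 1.
Numerically: 1 ≈ 1.00000.
Is 1 < 1? NO.
Since the bound 1 is ≥ 1, the union bound is uninformative here; it does NOT by itself certify existence.

15·p = 1 ≈ 1.00000; existence NOT certified by the union bound.


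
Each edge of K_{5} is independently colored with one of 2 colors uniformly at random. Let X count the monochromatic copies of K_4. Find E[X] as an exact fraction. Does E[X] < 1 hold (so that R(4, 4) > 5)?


E[X] = C(5, 4) · 2^{1 − 6} = 5 · 2^{−5} = 5/32.
As a reduced fraction: E[X] = 5/32 ≈ 0.1562.
Is E[X] < 1? YES.
Since E[X] < 1, there exists a 2-coloring of K_{5} with no monochromatic K_4; hence R(4, 4) > 5.

E[X] = 5/32 ≈ 0.1562; E[X] < 1, so R(4, 4) > 5.


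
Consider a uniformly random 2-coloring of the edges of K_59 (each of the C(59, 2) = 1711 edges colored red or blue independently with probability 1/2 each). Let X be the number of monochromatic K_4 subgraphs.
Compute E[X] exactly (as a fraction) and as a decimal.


Let X = Σ_S X_S over the C(59, 4) = 455126 subsets S of size 4, where X_S = 1 if the K_4 on S is monochromatic.
For a fixed S, the K_4 on S has C(4, 2) = 6 edges. P[all 6 edges red] = (1/2)^6, and likewise for blue, so P[monochromatic] = 2·(1/2)^6 = 2^{1 − 6} = 1/32.
By linearity: E[X] = C(59, 4) · 2^{1 − 6} = 455126 · 1/32 = 227563/16.
Numerically: E[X] ≈ 14222.68750.

E[X] = C(59,4)·2^(1−C(4,2)) = 227563/16 ≈ 14222.68750.


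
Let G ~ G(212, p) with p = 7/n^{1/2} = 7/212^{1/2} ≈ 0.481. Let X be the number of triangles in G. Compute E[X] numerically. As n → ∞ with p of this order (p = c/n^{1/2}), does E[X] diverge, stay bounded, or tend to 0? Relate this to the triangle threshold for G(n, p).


Number of potential triangles: C(212, 3) = 1565620.
Each occurs with probability p³ ≈ (0.481)³ ≈ 1.11120e-01.
By linearity: E[X] = C(212, 3)·p³ ≈ 1565620 · 1.11120e-01 ≈ 173970.932.
Since α = 1/2 < 1, p = c/n^{1/2} ≫ 1/n is above the triangle threshold p ~ 1/n. Asymptotically E[X] ~ (c³/6)·n^{3(1−α)} = (7³/6)·n^{1.5} → ∞; triangles are abundant w.h.p.

E[X] ≈ 173970.932; in regime p = Θ(1/n^{1/2}) E[X] diverges (above the triangle threshold p ~ 1/n).


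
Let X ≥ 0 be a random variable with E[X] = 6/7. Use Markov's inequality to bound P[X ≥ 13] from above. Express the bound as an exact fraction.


μ = E[X] = 6/7, a = 13.
Markov: P[X ≥ 13] ≤ μ/a = (6/7)/13 = 6/91.
Numerically: ≈ 0.065934.
(Since a = 13 > μ = 0.857143, the bound 6/91 is < 1 and informative.)

P[X ≥ 13] ≤ 6/91 ≈ 0.065934.


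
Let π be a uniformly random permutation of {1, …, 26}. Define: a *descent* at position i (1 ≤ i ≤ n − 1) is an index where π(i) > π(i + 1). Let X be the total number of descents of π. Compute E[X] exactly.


Write X = Σ X_I over i = 1, …, 25, with X_I the indicator of one descent.
There are 25 indicators.
For each fixed i, the pair (π(i), π(i+1)) is a uniformly random ordered pair of distinct values from {1, …, 26}; by symmetry P[π(i) > π(i+1)] = 1/2.
By linearity: E[X] = 25 · (1/2) = (26 − 1) · (1/2) = 25/2 ≈ 12.50000.

E[X] = 25/2 = 12.50000.


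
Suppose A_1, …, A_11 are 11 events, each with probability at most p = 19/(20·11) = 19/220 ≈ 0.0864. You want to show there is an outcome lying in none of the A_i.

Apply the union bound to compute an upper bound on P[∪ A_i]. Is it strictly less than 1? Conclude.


Union bound: P[∪_{i=1}^{11} A_i] ≤ Σ_i P[A_i] ≤ 11·p = 11·(19/220) = 19/20.
Numerically: 19/20 ≈ 0.9500.
Is 19/20 < 1? YES.
Since P[∪ A_i] ≤ 19/20 < 1, the complement has P[∩ A_i^c] ≥ 1 − 19/20 = 1/20 > 0, so some outcome avoids every A_i.

11·p = 19/20 ≈ 0.9500; existence CERTIFIED by the union bound.


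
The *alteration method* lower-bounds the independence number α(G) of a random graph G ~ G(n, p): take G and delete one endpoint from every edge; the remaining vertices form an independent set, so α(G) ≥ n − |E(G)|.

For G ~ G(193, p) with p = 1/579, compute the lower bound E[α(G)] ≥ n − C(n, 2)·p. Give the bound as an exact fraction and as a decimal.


E[|E(G)|] = C(193, 2)·p = 18528 · (1/579) = 32.
E[α(G)] ≥ n − E[|E(G)|] = 193 − 32 = 161.
Numerically: ≈ 161.0000.
(This is only a lower bound; the true E[α(G)] may be larger.)

E[α(G)] ≥ 161 ≈ 161.0000.


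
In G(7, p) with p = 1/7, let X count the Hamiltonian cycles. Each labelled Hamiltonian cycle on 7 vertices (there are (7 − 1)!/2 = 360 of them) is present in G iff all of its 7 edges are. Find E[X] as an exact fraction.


K_7 has (7 − 1)!/2 = 360 labelled Hamiltonian cycles.
For each such Hamiltonian cycle H, let X_H = 1 if all 7 edges of H are present in G. Then P[X_H = 1] = p^{7} = (1/7)^{7} = 1/823543.
Summing the indicators: E[X] = Σ_H E[X_H] = 360 · p^{7} = 360 · 1/823543 = 360/823543.
Numerically: E[X] ≈ 0.000437136.

E[X] = 360 · (1/7)^{7} = 360/823543 ≈ 0.000437136.


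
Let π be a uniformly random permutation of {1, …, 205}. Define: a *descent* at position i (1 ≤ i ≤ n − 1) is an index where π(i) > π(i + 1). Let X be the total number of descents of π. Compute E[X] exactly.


Write X = Σ X_I over i = 1, …, 204, with X_I the indicator of one descent.
There are 204 indicators.
For each fixed i, the pair (π(i), π(i+1)) is a uniformly random ordered pair of distinct values from {1, …, 205}; by symmetry P[π(i) > π(i+1)] = 1/2.
By linearity: E[X] = 204 · (1/2) = (205 − 1) · (1/2) = 102 ≈ 102.000.

E[X] = 102 = 102.000.


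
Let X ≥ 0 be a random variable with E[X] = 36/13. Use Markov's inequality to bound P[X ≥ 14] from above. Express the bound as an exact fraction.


μ = E[X] = 36/13, a = 14.
Markov: P[X ≥ 14] ≤ μ/a = (36/13)/14 = 18/91.
Numerically: ≈ 0.197802.
(Since a = 14 > μ = 2.769231, the bound 18/91 is < 1 and informative.)

P[X ≥ 14] ≤ 18/91 ≈ 0.197802.


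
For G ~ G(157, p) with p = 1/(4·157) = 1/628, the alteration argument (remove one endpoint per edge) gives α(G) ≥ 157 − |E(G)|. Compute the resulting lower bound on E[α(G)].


E[|E(G)|] = C(157, 2)·p = 12246 · (1/628) = 39/2.
E[α(G)] ≥ n − E[|E(G)|] = 157 − 39/2 = 275/2.
Numerically: ≈ 137.50000.
(This is only a lower bound; the true E[α(G)] may be larger.)

E[α(G)] ≥ 275/2 ≈ 137.50000.


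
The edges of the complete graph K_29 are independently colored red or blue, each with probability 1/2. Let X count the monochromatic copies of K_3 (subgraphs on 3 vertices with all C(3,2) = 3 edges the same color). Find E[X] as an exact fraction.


Let X = Σ_S X_S over the C(29, 3) = 3654 subsets S of size 3, where X_S = 1 if the K_3 on S is monochromatic.
For a fixed S, the K_3 on S has C(3, 2) = 3 edges. P[all 3 edges red] = (1/2)^3, and likewise for blue, so P[monochromatic] = 2·(1/2)^3 = 2^{1 − 3} = 1/4.
Summing: E[X] = C(29, 3) · 2^{1 − 3} = 3654 · 1/4 = 1827/2.
Numerically: E[X] ≈ 913.500000.

E[X] = C(29,3)·2^(1−C(3,2)) = 1827/2 ≈ 913.500000.
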